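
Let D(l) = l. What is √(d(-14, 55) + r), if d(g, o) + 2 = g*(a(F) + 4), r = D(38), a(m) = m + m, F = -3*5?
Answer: 20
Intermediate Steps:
F = -15
a(m) = 2*m
r = 38
d(g, o) = -2 - 26*g (d(g, o) = -2 + g*(2*(-15) + 4) = -2 + g*(-30 + 4) = -2 + g*(-26) = -2 - 26*g)
√(d(-14, 55) + r) = √((-2 - 26*(-14)) + 38) = √((-2 + 364) + 38) = √(362 + 38) = √400 = 20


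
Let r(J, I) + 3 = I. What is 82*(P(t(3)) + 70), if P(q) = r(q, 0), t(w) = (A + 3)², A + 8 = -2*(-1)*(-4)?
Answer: 5494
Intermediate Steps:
A = -16 (A = -8 - 2*(-1)*(-4) = -8 + 2*(-4) = -8 - 8 = -16)
t(w) = 169 (t(w) = (-16 + 3)² = (-13)² = 169)
r(J, I) = -3 + I
P(q) = -3 (P(q) = -3 + 0 = -3)
82*(P(t(3)) + 70) = 82*(-3 + 70) = 82*67 = 5494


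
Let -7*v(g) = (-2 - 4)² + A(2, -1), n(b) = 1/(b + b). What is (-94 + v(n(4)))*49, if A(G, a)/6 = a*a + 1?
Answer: -4942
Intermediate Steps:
A(G, a) = 6 + 6*a² (A(G, a) = 6*(a*a + 1) = 6*(a² + 1) = 6*(1 + a²) = 6 + 6*a²)
n(b) = 1/(2*b)
v(g) = -48/7 (v(g) = -((-2 - 4)² + (6 + 6*(-1)²))/7 = -((-6)² + (6 + 6*1))/7 = -(36 + (6 + 6))/7 = -(36 + 12)/7 = -⅐*48 = -48/7)
(-94 + v(n(4)))*49 = (-94 - 48/7)*49 = -706/7*49 = -4942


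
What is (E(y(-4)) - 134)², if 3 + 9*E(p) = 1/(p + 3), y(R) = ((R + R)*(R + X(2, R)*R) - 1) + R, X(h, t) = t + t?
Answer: 74657365225/4137156 ≈ 18046.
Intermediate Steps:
X(h, t) = 2*t
y(R) = -1 + R + 2*R*(R + 2*R²) (y(R) = ((R + R)*(R + (2*R)*R) - 1) + R = ((2*R)*(R + 2*R²) - 1) + R = (2*R*(R + 2*R²) - 1) + R = (-1 + 2*R*(R + 2*R²)) + R = -1 + R + 2*R*(R + 2*R²))
E(p) = -⅓ + 1/(9*(3 + p)) (E(p) = -⅓ + 1/(9*(p + 3)) = -⅓ + 1/(9*(3 + p)))
(E(y(-4)) - 134)² = ((-8 - 3*(-1 - 4 + 2*(-4)² + 4*(-4)³))/(9*(3 + (-1 - 4 + 2*(-4)² + 4*(-4)³))) - 134)² = ((-8 - 3*(-1 - 4 + 2*16 + 4*(-64)))/(9*(3 + (-1 - 4 + 2*16 + 4*(-64)))) - 134)² = ((-8 - 3*(-1 - 4 + 32 - 256))/(9*(3 + (-1 - 4 + 32 - 256))) - 134)² = ((-8 - 3*(-229))/(9*(3 - 229)) - 134)² = ((⅑)*(-8 + 687)/(-226) - 134)² = ((⅑)*(-1/226)*679 - 134)² = (-679/2034 - 134)² = (-273235/2034)² = 74657365225/4137156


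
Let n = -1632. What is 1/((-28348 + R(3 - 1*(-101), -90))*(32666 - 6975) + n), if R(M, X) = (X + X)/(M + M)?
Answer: -52/37872241295 ≈ -1.3730e-9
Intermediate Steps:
R(M, X) = X/M (R(M, X) = (2*X)/((2*M)) = (2*X)*(1/(2*M)) = X/M)
1/((-28348 + R(3 - 1*(-101), -90))*(32666 - 6975) + n) = 1/((-28348 - 90/(3 - 1*(-101)))*(32666 - 6975) - 1632) = 1/((-28348 - 90/(3 + 101))*25691 - 1632) = 1/((-28348 - 90/104)*25691 - 1632) = 1/((-28348 - 90*1/104)*25691 - 1632) = 1/((-28348 - 45/52)*25691 - 1632) = 1/(-1474141/52*25691 - 1632) = 1/(-37872156431/52 - 1632) = 1/(-37872241295/52) = -52/37872241295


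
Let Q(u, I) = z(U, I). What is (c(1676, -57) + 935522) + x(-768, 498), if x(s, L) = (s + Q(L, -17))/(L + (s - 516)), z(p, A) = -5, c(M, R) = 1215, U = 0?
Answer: 736276055/786 ≈ 9.3674e+5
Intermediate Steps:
Q(u, I) = -5
x(s, L) = (-5 + s)/(-516 + L + s) (x(s, L) = (s - 5)/(L + (s - 516)) = (-5 + s)/(L + (-516 + s)) = (-5 + s)/(-516 + L + s))
(c(1676, -57) + 935522) + x(-768, 498) = (1215 + 935522) + (-5 - 768)/(-516 + 498 - 768) = 936737 - 773/(-786) = 936737 - 1/786*(-773) = 936737 + 773/786 = 736276055/786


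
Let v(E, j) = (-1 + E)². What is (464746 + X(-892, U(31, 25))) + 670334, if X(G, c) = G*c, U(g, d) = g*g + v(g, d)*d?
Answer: -19792132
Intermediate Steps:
U(g, d) = g² + d*(-1 + g)² (U(g, d) = g*g + (-1 + g)²*d = g² + d*(-1 + g)²)
(464746 + X(-892, U(31, 25))) + 670334 = (464746 - 892*(31² + 25*(-1 + 31)²)) + 670334 = (464746 - 892*(961 + 25*30²)) + 670334 = (464746 - 892*(961 + 25*900)) + 670334 = (464746 - 892*(961 + 22500)) + 670334 = (464746 - 892*23461) + 670334 = (464746 - 20927212) + 670334 = -20462466 + 670334 = -19792132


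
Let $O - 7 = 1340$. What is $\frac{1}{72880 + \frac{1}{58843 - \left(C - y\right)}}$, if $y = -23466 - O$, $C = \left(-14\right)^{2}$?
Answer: $\frac{33834}{2465821921} \approx 1.3721 \cdot 10^{-5}$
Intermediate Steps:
$C = 196$
$O = 1347$ ($O = 7 + 1340 = 1347$)
$y = -24813$ ($y = -23466 - 1347 = -24813$)
$\frac{1}{72880 + \frac{1}{58843 - \left(C - y\right)}} = \frac{1}{72880 + \frac{1}{58843 - 25009}} = \frac{1}{72880 + \frac{1}{33834}} = \frac{1}{\frac{2465821921}{33834}} = \frac{33834}{2465821921}$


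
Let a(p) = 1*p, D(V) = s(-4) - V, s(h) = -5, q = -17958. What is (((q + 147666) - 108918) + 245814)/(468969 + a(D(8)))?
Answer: 66651/117239 ≈ 0.56851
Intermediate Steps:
D(V) = -5 - V
a(p) = p
(((q + 147666) - 108918) + 245814)/(468969 + a(D(8))) = (((-17958 + 147666) - 108918) + 245814)/(468969 + (-5 - 1*8)) = ((129708 - 108918) + 245814)/(468969 + (-5 - 8)) = (20790 + 245814)/(468969 - 13) = 266604/468956 = 266604*(1/468956) = 66651/117239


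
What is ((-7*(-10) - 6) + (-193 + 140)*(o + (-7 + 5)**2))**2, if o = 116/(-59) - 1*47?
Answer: 20847028225/3481 ≈ 5.9888e+6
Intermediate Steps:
o = -2889/59 (o = 116*(-1/59) - 47 = -116/59 - 47 = -2889/59 ≈ -48.966)
((-7*(-10) - 6) + (-193 + 140)*(o + (-7 + 5)**2))**2 = ((-7*(-10) - 6) + (-193 + 140)*(-2889/59 + (-7 + 5)**2))**2 = ((70 - 6) - 53*(-2889/59 + (-2)**2))**2 = (64 - 53*(-2889/59 + 4))**2 = (64 - 53*(-2653/59))**2 = (64 + 140609/59)**2 = (144385/59)**2 = 20847028225/3481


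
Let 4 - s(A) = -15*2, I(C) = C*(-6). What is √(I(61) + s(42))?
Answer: 2*I*√83 ≈ 18.221*I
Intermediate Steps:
I(C) = -6*C
s(A) = 34 (s(A) = 4 - (-15)*2 = 4 - 1*(-30) = 4 + 30 = 34)
√(I(61) + s(42)) = √(-6*61 + 34) = √(-366 + 34) = √(-332) = 2*I*√83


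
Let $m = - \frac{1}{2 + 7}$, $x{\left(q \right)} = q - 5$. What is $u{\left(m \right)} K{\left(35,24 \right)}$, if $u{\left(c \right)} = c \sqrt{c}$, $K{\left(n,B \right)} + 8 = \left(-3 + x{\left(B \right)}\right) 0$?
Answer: $\frac{8 i}{27} \approx 0.2963 i$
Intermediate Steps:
$x{\left(q \right)} = -5 + q$ ($x{\left(q \right)} = q - 5 = -5 + q$)
$K{\left(n,B \right)} = -8$ ($K{\left(n,B \right)} = -8 + \left(-3 + \left(-5 + B\right)\right) 0 = -8 + \left(-8 + B\right) 0 = -8 + 0 = -8$)
$m = - \frac{1}{9} \approx -0.11111$
$u{\left(c \right)} = c^{\frac{3}{2}}$
$u{\left(m \right)} K{\left(35,24 \right)} = \left(- \frac{1}{9}\right)^{\frac{3}{2}} \left(-8\right) = - \frac{i}{27} \left(-8\right) = \frac{8 i}{27}$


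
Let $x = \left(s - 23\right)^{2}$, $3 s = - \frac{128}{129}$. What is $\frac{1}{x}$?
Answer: $\frac{149769}{81522841} \approx 0.0018371$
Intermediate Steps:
$s = - \frac{128}{387}$ ($s = \frac{\left(-128\right) \frac{1}{129}}{3} = \frac{1}{3} \left(- \frac{128}{129}\right) = - \frac{128}{387} \approx -0.33075$)
$x = \frac{81522841}{149769}$ ($x = \left(- \frac{128}{387} - 23\right)^{2} = \left(- \frac{9029}{387}\right)^{2} = \frac{81522841}{149769} \approx 544.32$)
$\frac{1}{x} = \frac{1}{\frac{81522841}{149769}} = \frac{149769}{81522841}$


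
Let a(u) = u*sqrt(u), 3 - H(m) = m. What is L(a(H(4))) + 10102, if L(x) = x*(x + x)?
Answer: 10100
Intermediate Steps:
H(m) = 3 - m
a(u) = u**(3/2)
L(x) = 2*x**2 (L(x) = x*(2*x) = 2*x**2)
L(a(H(4))) + 10102 = 2*((3 - 1*4)**(3/2))**2 + 10102 = 2*((3 - 4)**(3/2))**2 + 10102 = 2*((-1)**(3/2))**2 + 10102 = 2*(-I)**2 + 10102 = 2*(-1) + 10102 = -2 + 10102 = 10100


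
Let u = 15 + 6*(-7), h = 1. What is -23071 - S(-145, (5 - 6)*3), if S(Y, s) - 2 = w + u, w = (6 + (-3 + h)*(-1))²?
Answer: -23110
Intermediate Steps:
u = -27 (u = 15 - 42 = -27)
w = 64 (w = (6 + (-3 + 1)*(-1))² = (6 - 2*(-1))² = (6 + 2)² = 8² = 64)
S(Y, s) = 39 (S(Y, s) = 2 + (64 - 27) = 2 + 37 = 39)
-23071 - S(-145, (5 - 6)*3) = -23071 - 1*39 = -23071 - 39 = -23110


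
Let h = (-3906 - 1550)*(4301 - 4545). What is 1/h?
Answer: 1/1331264 ≈ 7.5117e-7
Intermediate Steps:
h = 1331264 (h = -5456*(-244) = 1331264)
1/h = 1/1331264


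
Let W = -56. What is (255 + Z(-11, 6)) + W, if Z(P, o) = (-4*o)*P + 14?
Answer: 477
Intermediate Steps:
Z(P, o) = 14 - 4*P*o (Z(P, o) = -4*P*o + 14 = 14 - 4*P*o)
(255 + Z(-11, 6)) + W = (255 + (14 - 4*(-11)*6)) - 56 = (255 + (14 + 264)) - 56 = (255 + 278) - 56 = 533 - 56 = 477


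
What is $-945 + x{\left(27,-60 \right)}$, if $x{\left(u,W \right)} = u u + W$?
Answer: $-276$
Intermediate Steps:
$x{\left(u,W \right)} = W + u^{2}$ ($x{\left(u,W \right)} = u^{2} + W = W + u^{2}$)
$-945 + x{\left(27,-60 \right)} = -945 - \left(60 - 27^{2}\right) = -945 + \left(-60 + 729\right) = -945 + 669 = -276$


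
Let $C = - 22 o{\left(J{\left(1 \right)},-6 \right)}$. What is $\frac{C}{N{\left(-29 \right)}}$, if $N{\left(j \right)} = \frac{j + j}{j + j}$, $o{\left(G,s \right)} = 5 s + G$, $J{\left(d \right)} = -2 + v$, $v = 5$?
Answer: $594$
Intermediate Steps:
$J{\left(d \right)} = 3$ ($J{\left(d \right)} = -2 + 5 = 3$)
$o{\left(G,s \right)} = G + 5 s$
$N{\left(j \right)} = 1$ ($N{\left(j \right)} = \frac{2 j}{2 j} = 2 j \frac{1}{2 j} = 1$)
$C = 594$ ($C = - 22 \left(3 + 5 \left(-6\right)\right) = - 22 \left(3 - 30\right) = \left(-22\right) \left(-27\right) = 594$)
$\frac{C}{N{\left(-29 \right)}} = \frac{594}{1} = 594 \cdot 1 = 594$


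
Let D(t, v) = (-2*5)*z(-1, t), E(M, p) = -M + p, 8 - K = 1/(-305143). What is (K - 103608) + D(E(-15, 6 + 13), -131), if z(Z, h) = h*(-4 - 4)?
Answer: -30782825839/305143 ≈ -1.0088e+5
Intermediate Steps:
K = 2441145/305143 (K = 8 - 1/(-305143) = 8 - 1*(-1/305143) = 8 + 1/305143 = 2441145/305143 ≈ 8.0000)
z(Z, h) = -8*h (z(Z, h) = h*(-8) = -8*h)
E(M, p) = p - M
D(t, v) = 80*t (D(t, v) = (-2*5)*(-8*t) = -(-80)*t = 80*t)
(K - 103608) + D(E(-15, 6 + 13), -131) = (2441145/305143 - 103608) + 80*((6 + 13) - 1*(-15)) = -31612814799/305143 + 80*(19 + 15) = -31612814799/305143 + 80*34 = -31612814799/305143 + 2720 = -30782825839/305143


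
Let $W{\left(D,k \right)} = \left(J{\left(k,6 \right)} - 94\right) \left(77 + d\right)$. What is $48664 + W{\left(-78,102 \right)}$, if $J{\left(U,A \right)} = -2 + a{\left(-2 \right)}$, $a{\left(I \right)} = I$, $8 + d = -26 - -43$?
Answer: $40236$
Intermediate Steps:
$d = 9$ ($d = -8 - -17 = -8 + \left(-26 + 43\right) = -8 + 17 = 9$)
$J{\left(U,A \right)} = -4$ ($J{\left(U,A \right)} = -2 - 2 = -4$)
$W{\left(D,k \right)} = -8428$ ($W{\left(D,k \right)} = \left(-4 - 94\right) \left(77 + 9\right) = \left(-98\right) 86 = -8428$)
$48664 + W{\left(-78,102 \right)} = 48664 - 8428 = 40236$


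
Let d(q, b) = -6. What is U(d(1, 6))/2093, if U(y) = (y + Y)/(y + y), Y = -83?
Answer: 89/25116 ≈ 0.0035436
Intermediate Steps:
U(y) = (-83 + y)/(2*y) (U(y) = (y - 83)/(y + y) = (-83 + y)/((2*y)) = (-83 + y)*(1/(2*y)) = (-83 + y)/(2*y))
U(d(1, 6))/2093 = ((1/2)*(-83 - 6)/(-6))/2093 = ((1/2)*(-1/6)*(-89))*(1/2093) = (89/12)*(1/2093) = 89/25116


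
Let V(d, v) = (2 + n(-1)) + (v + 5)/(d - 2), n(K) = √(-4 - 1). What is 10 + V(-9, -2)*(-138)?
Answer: -2512/11 - 138*I*√5 ≈ -228.36 - 308.58*I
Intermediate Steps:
n(K) = I*√5 (n(K) = √(-5) = I*√5)
V(d, v) = 2 + I*√5 + (5 + v)/(-2 + d) (V(d, v) = (2 + I*√5) + (v + 5)/(d - 2) = (2 + I*√5) + (5 + v)/(-2 + d) = 2 + I*√5 + (5 + v)/(-2 + d))
10 + V(-9, -2)*(-138) = 10 + ((1 - 2 + 2*(-9) - 2*I*√5 + I*(-9)*√5)/(-2 - 9))*(-138) = 10 + ((1 - 2 - 18 - 2*I*√5 - 9*I*√5)/(-11))*(-138) = 10 - (-19 - 11*I*√5)/11*(-138) = 10 + (19/11 + I*√5)*(-138) = 10 + (-2622/11 - 138*I*√5) = -2512/11 - 138*I*√5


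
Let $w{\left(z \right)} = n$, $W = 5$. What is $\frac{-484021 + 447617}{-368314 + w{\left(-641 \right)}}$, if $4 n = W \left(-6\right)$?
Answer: $\frac{72808}{736643} \approx 0.098838$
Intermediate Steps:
$n = - \frac{15}{2}$ ($n = \frac{5 \left(-6\right)}{4} = \frac{1}{4} \left(-30\right) = - \frac{15}{2} \approx -7.5$)
$w{\left(z \right)} = - \frac{15}{2}$
$\frac{-484021 + 447617}{-368314 + w{\left(-641 \right)}} = \frac{-484021 + 447617}{-368314 - \frac{15}{2}} = - \frac{36404}{- \frac{736643}{2}} = \left(-36404\right) \left(- \frac{2}{736643}\right) = \frac{72808}{736643}$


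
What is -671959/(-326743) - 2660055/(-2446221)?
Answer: 28884075492/9187190669 ≈ 3.1440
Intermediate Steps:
-671959/(-326743) - 2660055/(-2446221) = -671959*(-1/326743) - 2660055*(-1/2446221) = 23171/11267 + 886685/815407 = 28884075492/9187190669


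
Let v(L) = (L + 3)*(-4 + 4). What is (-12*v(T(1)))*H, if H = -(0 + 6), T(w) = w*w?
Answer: 0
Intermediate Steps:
T(w) = w²
H = -6 (H = -1*6 = -6)
v(L) = 0 (v(L) = (3 + L)*0 = 0)
(-12*v(T(1)))*H = -12*0*(-6) = 0*(-6) = 0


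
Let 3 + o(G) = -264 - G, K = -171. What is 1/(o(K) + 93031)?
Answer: 1/92935 ≈ 1.0760e-5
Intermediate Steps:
o(G) = -267 - G (o(G) = -3 + (-264 - G) = -267 - G)
1/(o(K) + 93031) = 1/((-267 - 1*(-171)) + 93031) = 1/((-267 + 171) + 93031) = 1/(-96 + 93031) = 1/92935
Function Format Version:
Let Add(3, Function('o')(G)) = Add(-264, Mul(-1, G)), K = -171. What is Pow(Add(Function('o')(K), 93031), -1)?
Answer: Rational(1, 92935) ≈ 1.0760e-5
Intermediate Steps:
Function('o')(G) = Add(-267, Mul(-1, G)) (Function('o')(G) = Add(-3, Add(-264, Mul(-1, G))) = Add(-267, Mul(-1, G)))
Pow(Add(Function('o')(K), 93031), -1) = Pow(Add(Add(-267, Mul(-1, -171)), 93031), -1) = Pow(Add(Add(-267, 171), 93031), -1) = Pow(Add(-96, 93031), -1) = Pow(92935, -1) = Rational(1, 92935)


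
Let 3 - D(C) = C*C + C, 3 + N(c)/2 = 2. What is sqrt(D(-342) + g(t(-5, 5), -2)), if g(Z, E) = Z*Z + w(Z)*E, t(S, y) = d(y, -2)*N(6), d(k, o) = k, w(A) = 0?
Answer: I*sqrt(116519) ≈ 341.35*I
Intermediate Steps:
N(c) = -2 (N(c) = -6 + 2*2 = -6 + 4 = -2)
D(C) = 3 - C - C**2 (D(C) = 3 - (C*C + C) = 3 - (C**2 + C) = 3 - (C + C**2) = 3 + (-C - C**2) = 3 - C - C**2)
t(S, y) = -2*y (t(S, y) = y*(-2) = -2*y)
g(Z, E) = Z**2 (g(Z, E) = Z*Z + 0*E = Z**2 + 0 = Z**2)
sqrt(D(-342) + g(t(-5, 5), -2)) = sqrt((3 - 1*(-342) - 1*(-342)**2) + (-2*5)**2) = sqrt((3 + 342 - 1*116964) + (-10)**2) = sqrt((3 + 342 - 116964) + 100) = sqrt(-116619 + 100) = sqrt(-116519) = I*sqrt(116519)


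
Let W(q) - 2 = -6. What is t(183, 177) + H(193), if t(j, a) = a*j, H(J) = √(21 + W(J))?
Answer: 32391 + √17 ≈ 32395.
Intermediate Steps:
W(q) = -4 (W(q) = 2 - 6 = -4)
H(J) = √17 (H(J) = √(21 - 4) = √17)
t(183, 177) + H(193) = 177*183 + √17 = 32391 + √17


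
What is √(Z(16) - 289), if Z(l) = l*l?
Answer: I*√33 ≈ 5.7446*I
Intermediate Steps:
Z(l) = l²
√(Z(16) - 289) = √(16² - 289) = √(256 - 289) = √(-33) = I*√33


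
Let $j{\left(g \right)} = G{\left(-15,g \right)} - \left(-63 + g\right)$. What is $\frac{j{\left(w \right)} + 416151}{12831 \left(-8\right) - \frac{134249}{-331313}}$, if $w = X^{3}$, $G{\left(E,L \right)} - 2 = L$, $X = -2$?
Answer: $- \frac{8111633624}{2000498975} \approx -4.0548$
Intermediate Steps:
$G{\left(E,L \right)} = 2 + L$
$w = -8$ ($w = \left(-2\right)^{3} = -8$)
$j{\left(g \right)} = 65$ ($j{\left(g \right)} = \left(2 + g\right) - \left(-63 + g\right) = 65$)
$\frac{j{\left(w \right)} + 416151}{12831 \left(-8\right) - \frac{134249}{-331313}} = \frac{65 + 416151}{12831 \left(-8\right) - \frac{134249}{-331313}} = \frac{416216}{-102648 - - \frac{7897}{19489}} = \frac{416216}{-102648 + \frac{7897}{19489}} = \frac{416216}{- \frac{2000498975}{19489}} = 416216 \left(- \frac{19489}{2000498975}\right) = - \frac{8111633624}{2000498975}$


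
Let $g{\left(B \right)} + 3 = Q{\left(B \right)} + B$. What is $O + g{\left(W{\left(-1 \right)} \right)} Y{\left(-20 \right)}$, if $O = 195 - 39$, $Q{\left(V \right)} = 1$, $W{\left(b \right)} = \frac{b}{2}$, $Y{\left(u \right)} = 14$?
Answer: $121$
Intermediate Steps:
$W{\left(b \right)} = \frac{b}{2}$ ($W{\left(b \right)} = b \frac{1}{2} = \frac{b}{2}$)
$g{\left(B \right)} = -2 + B$ ($g{\left(B \right)} = -3 + \left(1 + B\right) = -2 + B$)
$O = 156$ ($O = 195 - 39 = 156$)
$O + g{\left(W{\left(-1 \right)} \right)} Y{\left(-20 \right)} = 156 + \left(-2 + \frac{1}{2} \left(-1\right)\right) 14 = 156 + \left(-2 - \frac{1}{2}\right) 14 = 156 - 35 = 121$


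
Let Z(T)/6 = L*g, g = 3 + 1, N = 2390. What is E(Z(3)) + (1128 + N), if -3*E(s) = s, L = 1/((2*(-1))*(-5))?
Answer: 17586/5 ≈ 3517.2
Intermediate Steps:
L = 1/10 (L = 1/(-2*(-5)) = 1/10 ≈ 0.10000)
g = 4
Z(T) = 12/5 (Z(T) = 6*((1/10)*4) = 6*(2/5) = 12/5)
E(s) = -s/3
E(Z(3)) + (1128 + N) = -1/3*12/5 + (1128 + 2390) = -4/5 + 3518 = 17586/5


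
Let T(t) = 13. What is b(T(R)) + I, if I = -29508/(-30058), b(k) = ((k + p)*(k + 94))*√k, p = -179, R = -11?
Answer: 14754/15029 - 17762*√13 ≈ -64041.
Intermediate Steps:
b(k) = √k*(-179 + k)*(94 + k) (b(k) = ((k - 179)*(k + 94))*√k = ((-179 + k)*(94 + k))*√k = √k*(-179 + k)*(94 + k))
I = 14754/15029 (I = -29508*(-1/30058) = 14754/15029 ≈ 0.98170)
b(T(R)) + I = √13*(-16826 + 13² - 85*13) + 14754/15029 = √13*(-16826 + 169 - 1105) + 14754/15029 = √13*(-17762) + 14754/15029 = -17762*√13 + 14754/15029 = 14754/15029 - 17762*√13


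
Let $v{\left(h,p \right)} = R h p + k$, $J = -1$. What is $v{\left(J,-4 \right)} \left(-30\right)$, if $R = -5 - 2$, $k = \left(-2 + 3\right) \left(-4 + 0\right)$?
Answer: $960$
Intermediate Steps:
$k = -4$ ($k = 1 \left(-4\right) = -4$)
$R = -7$ ($R = -5 - 2 = -7$)
$v{\left(h,p \right)} = -4 - 7 h p$ ($v{\left(h,p \right)} = - 7 h p - 4 = -4 - 7 h p$)
$v{\left(J,-4 \right)} \left(-30\right) = \left(-4 - \left(-7\right) \left(-4\right)\right) \left(-30\right) = \left(-4 - 28\right) \left(-30\right) = \left(-32\right) \left(-30\right) = 960$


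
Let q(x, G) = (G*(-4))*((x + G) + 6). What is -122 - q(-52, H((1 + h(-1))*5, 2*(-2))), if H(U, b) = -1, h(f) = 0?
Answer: 66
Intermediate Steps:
q(x, G) = -4*G*(6 + G + x) (q(x, G) = (-4*G)*((G + x) + 6) = (-4*G)*(6 + G + x) = -4*G*(6 + G + x))
-122 - q(-52, H((1 + h(-1))*5, 2*(-2))) = -122 - (-4)*(-1)*(6 - 1 - 52) = -122 - (-4)*(-1)*(-47) = -122 - 1*(-188) = -122 + 188 = 66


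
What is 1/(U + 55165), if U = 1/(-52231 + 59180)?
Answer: 6949/383341586 ≈ 1.8127e-5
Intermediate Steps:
U = 1/6949 ≈ 0.00014391
1/(U + 55165) = 1/(1/6949 + 55165) = 1/(383341586/6949) = 6949/383341586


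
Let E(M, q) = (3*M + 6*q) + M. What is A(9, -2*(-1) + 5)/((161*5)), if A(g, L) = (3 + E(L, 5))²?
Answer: 3721/805 ≈ 4.6224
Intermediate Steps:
E(M, q) = 4*M + 6*q
A(g, L) = (33 + 4*L)² (A(g, L) = (3 + (4*L + 6*5))² = (3 + (4*L + 30))² = (3 + (30 + 4*L))² = (33 + 4*L)²)
A(9, -2*(-1) + 5)/((161*5)) = (33 + 4*(-2*(-1) + 5))²/((161*5)) = (33 + 4*(2 + 5))²/805 = (33 + 4*7)²*(1/805) = (33 + 28)²*(1/805) = 61²*(1/805) = 3721*(1/805) = 3721/805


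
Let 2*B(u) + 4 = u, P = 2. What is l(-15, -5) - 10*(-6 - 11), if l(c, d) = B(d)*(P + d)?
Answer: 367/2 ≈ 183.50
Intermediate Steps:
B(u) = -2 + u/2
l(c, d) = (-2 + d/2)*(2 + d)
l(-15, -5) - 10*(-6 - 11) = (-4 - 5)*(2 - 5)/2 - 10*(-6 - 11) = (1/2)*(-9)*(-3) - 10*(-17) = 27/2 + 170 = 367/2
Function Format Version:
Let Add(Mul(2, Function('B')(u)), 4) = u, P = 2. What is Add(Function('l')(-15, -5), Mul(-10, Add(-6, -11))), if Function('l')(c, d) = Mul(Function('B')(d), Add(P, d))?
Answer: Rational(367, 2) ≈ 183.50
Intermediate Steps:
Function('B')(u) = Add(-2, Mul(Rational(1, 2), u))
Function('l')(c, d) = Mul(Add(-2, Mul(Rational(1, 2), d)), Add(2, d))
Add(Function('l')(-15, -5), Mul(-10, Add(-6, -11))) = Add(Mul(Rational(1, 2), Add(-4, -5), Add(2, -5)), Mul(-10, Add(-6, -11))) = Add(Mul(Rational(1, 2), -9, -3), Mul(-10, -17)) = Add(Rational(27, 2), 170) = Rational(367, 2)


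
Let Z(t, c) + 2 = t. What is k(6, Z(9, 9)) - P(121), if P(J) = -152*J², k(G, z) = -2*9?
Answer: 2225414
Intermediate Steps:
Z(t, c) = -2 + t
k(G, z) = -18
k(6, Z(9, 9)) - P(121) = -18 - (-152)*121² = -18 - (-152)*14641 = -18 - 1*(-2225432) = -18 + 2225432 = 2225414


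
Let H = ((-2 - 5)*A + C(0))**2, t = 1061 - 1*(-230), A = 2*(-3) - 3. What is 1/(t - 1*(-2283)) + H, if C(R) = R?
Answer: 14185207/3574 ≈ 3969.0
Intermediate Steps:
A = -9 (A = -6 - 3 = -9)
t = 1291 (t = 1061 + 230 = 1291)
H = 3969 (H = ((-2 - 5)*(-9) + 0)**2 = (-7*(-9) + 0)**2 = (63 + 0)**2 = 63**2 = 3969)
1/(t - 1*(-2283)) + H = 1/(1291 - 1*(-2283)) + 3969 = 1/(1291 + 2283) + 3969 = 1/3574 + 3969 = 14185207/3574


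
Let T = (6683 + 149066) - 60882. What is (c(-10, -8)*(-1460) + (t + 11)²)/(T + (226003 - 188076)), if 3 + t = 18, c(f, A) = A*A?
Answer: -46382/66397 ≈ -0.69856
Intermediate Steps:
c(f, A) = A²
T = 94867 (T = 155749 - 60882 = 94867)
t = 15 (t = -3 + 18 = 15)
(c(-10, -8)*(-1460) + (t + 11)²)/(T + (226003 - 188076)) = ((-8)²*(-1460) + (15 + 11)²)/(94867 + (226003 - 188076)) = (64*(-1460) + 26²)/(94867 + 37927) = (-93440 + 676)/132794 = -92764*1/132794 = -46382/66397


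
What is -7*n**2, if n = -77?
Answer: -41503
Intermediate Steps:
-7*n**2 = -7*(-77)**2 = -7*5929 = -41503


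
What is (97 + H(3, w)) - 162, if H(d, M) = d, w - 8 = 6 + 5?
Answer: -62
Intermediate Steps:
w = 19 (w = 8 + (6 + 5) = 8 + 11 = 19)
(97 + H(3, w)) - 162 = (97 + 3) - 162 = 100 - 162 = -62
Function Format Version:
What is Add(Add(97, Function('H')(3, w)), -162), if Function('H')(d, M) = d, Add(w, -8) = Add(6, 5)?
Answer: -62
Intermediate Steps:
w = 19 (w = Add(8, Add(6, 5)) = Add(8, 11) = 19)
Add(Add(97, Function('H')(3, w)), -162) = Add(Add(97, 3), -162) = Add(100, -162) = -62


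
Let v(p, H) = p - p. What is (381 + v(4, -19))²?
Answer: 145161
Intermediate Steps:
v(p, H) = 0
(381 + v(4, -19))² = (381 + 0)² = 381² = 145161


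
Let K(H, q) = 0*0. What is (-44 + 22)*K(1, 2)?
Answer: 0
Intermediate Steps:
K(H, q) = 0
(-44 + 22)*K(1, 2) = (-44 + 22)*0 = -22*0 = 0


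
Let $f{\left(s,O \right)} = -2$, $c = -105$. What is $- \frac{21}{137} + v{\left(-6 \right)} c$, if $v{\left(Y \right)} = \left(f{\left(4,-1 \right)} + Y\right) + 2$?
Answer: $\frac{86289}{137} \approx 629.85$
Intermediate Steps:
$v{\left(Y \right)} = Y$ ($v{\left(Y \right)} = \left(-2 + Y\right) + 2 = Y$)
$- \frac{21}{137} + v{\left(-6 \right)} c = - \frac{21}{137} - -630 = \left(-21\right) \frac{1}{137} + 630 = - \frac{21}{137} + 630 = \frac{86289}{137}$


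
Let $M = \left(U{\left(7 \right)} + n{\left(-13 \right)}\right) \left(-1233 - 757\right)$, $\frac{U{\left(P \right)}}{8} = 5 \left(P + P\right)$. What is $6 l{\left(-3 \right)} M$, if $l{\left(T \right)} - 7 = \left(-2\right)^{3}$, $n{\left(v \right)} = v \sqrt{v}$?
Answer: $6686400 - 155220 i \sqrt{13} \approx 6.6864 \cdot 10^{6} - 5.5965 \cdot 10^{5} i$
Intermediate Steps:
$n{\left(v \right)} = v^{\frac{3}{2}}$
$l{\left(T \right)} = -1$ ($l{\left(T \right)} = 7 + \left(-2\right)^{3} = 7 - 8 = -1$)
$U{\left(P \right)} = 80 P$ ($U{\left(P \right)} = 8 \cdot 5 \left(P + P\right) = 8 \cdot 5 \cdot 2 P = 8 \cdot 10 P = 80 P$)
$M = -1114400 + 25870 i \sqrt{13}$ ($M = \left(80 \cdot 7 + \left(-13\right)^{\frac{3}{2}}\right) \left(-1233 - 757\right) = \left(560 - 13 i \sqrt{13}\right) \left(-1990\right) = -1114400 + 25870 i \sqrt{13} \approx -1.1144 \cdot 10^{6} + 93276.0 i$)
$6 l{\left(-3 \right)} M = 6 \left(-1\right) \left(-1114400 + 25870 i \sqrt{13}\right) = - 6 \left(-1114400 + 25870 i \sqrt{13}\right) = 6686400 - 155220 i \sqrt{13}$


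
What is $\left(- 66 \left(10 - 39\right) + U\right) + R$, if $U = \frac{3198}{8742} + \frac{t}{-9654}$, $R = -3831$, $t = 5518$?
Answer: $- \frac{13483591135}{7032939} \approx -1917.2$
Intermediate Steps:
$U = - \frac{1447072}{7032939}$ ($U = \frac{3198}{8742} + \frac{5518}{-9654} = 3198 \cdot \frac{1}{8742} + 5518 \left(- \frac{1}{9654}\right) = \frac{533}{1457} - \frac{2759}{4827} = - \frac{1447072}{7032939} \approx -0.20576$)
$\left(- 66 \left(10 - 39\right) + U\right) + R = \left(- 66 \left(10 - 39\right) - \frac{1447072}{7032939}\right) - 3831 = \left(\left(-66\right) \left(-29\right) - \frac{1447072}{7032939}\right) - 3831 = \left(1914 - \frac{1447072}{7032939}\right) - 3831 = \frac{13459598174}{7032939} - 3831 = - \frac{13483591135}{7032939}$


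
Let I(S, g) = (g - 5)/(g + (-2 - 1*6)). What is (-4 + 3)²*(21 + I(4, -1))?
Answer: 65/3 ≈ 21.667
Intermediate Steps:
I(S, g) = (-5 + g)/(-8 + g) (I(S, g) = (-5 + g)/(g + (-2 - 6)) = (-5 + g)/(g - 8) = (-5 + g)/(-8 + g))
(-4 + 3)²*(21 + I(4, -1)) = (-4 + 3)²*(21 + (-5 - 1)/(-8 - 1)) = (-1)²*(21 - 6/(-9)) = 1*(21 - ⅑*(-6)) = 1*(21 + ⅔) = 1*(65/3) = 65/3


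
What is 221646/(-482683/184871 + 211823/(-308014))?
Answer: -12621156303975324/187833051395 ≈ -67194.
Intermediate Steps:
221646/(-482683/184871 + 211823/(-308014)) = 221646/(-482683*1/184871 + 211823*(-1/308014)) = 221646/(-482683/184871 - 211823/308014) = 221646/(-187833051395/56942856194) = 221646*(-56942856194/187833051395) = -12621156303975324/187833051395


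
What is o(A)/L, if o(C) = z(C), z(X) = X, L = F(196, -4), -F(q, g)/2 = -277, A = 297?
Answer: 297/554 ≈ 0.53610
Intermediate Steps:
F(q, g) = 554 (F(q, g) = -2*(-277) = 554)
L = 554
o(C) = C
o(A)/L = 297/554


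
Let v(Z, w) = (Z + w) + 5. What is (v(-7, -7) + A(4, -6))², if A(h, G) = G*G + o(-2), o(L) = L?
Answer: 625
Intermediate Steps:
A(h, G) = -2 + G² (A(h, G) = G*G - 2 = G² - 2 = -2 + G²)
v(Z, w) = 5 + Z + w
(v(-7, -7) + A(4, -6))² = ((5 - 7 - 7) + (-2 + (-6)²))² = (-9 + (-2 + 36))² = (-9 + 34)² = 25² = 625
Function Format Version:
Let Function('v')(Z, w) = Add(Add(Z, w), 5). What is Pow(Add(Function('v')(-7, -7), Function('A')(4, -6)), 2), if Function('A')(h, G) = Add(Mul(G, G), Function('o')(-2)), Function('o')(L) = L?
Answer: 625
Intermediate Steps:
Function('A')(h, G) = Add(-2, Pow(G, 2)) (Function('A')(h, G) = Add(Mul(G, G), -2) = Add(Pow(G, 2), -2) = Add(-2, Pow(G, 2)))
Function('v')(Z, w) = Add(5, Z, w)
Pow(Add(Function('v')(-7, -7), Function('A')(4, -6)), 2) = Pow(Add(Add(5, -7, -7), Add(-2, Pow(-6, 2))), 2) = Pow(Add(-9, Add(-2, 36)), 2) = Pow(Add(-9, 34), 2) = Pow(25, 2) = 625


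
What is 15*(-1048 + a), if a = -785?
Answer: -27495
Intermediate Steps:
15*(-1048 + a) = 15*(-1048 - 785) = 15*(-1833) = -27495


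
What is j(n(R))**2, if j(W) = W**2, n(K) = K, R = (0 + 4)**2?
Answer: 65536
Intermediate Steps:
R = 16 (R = 4**2 = 16)
j(n(R))**2 = (16**2)**2 = 256**2 = 65536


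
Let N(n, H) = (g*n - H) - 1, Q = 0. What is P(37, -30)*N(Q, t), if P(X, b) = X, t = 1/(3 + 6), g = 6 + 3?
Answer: -370/9 ≈ -41.111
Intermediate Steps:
g = 9
t = 1/9 ≈ 0.11111
N(n, H) = -1 - H + 9*n (N(n, H) = (9*n - H) - 1 = (-H + 9*n) - 1 = -1 - H + 9*n)
P(37, -30)*N(Q, t) = 37*(-1 - 1*1/9 + 9*0) = 37*(-1 - 1/9 + 0) = 37*(-10/9) = -370/9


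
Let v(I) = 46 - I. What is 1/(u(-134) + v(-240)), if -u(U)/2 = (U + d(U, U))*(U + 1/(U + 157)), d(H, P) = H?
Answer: -23/1644838 ≈ -1.3983e-5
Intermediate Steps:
u(U) = -4*U*(U + 1/(157 + U)) (u(U) = -2*(U + U)*(U + 1/(U + 157)) = -2*2*U*(U + 1/(157 + U)) = -4*U*(U + 1/(157 + U)))
1/(u(-134) + v(-240)) = 1/(4*(-134)*(-1 - 1*(-134)² - 157*(-134))/(157 - 134) + (46 - 1*(-240))) = 1/(4*(-134)*(-1 - 1*17956 + 21038)/23 + (46 + 240)) = 1/(4*(-134)*(1/23)*(-1 - 17956 + 21038) + 286) = 1/(4*(-134)*(1/23)*3081 + 286) = 1/(-1651416/23 + 286) = 1/(-1644838/23) = -23/1644838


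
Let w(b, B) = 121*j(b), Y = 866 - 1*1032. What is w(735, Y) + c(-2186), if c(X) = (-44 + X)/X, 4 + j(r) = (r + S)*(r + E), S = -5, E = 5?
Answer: 71442542703/1093 ≈ 6.5364e+7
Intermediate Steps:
Y = -166 (Y = 866 - 1032 = -166)
j(r) = -4 + (-5 + r)*(5 + r) (j(r) = -4 + (r - 5)*(r + 5) = -4 + (-5 + r)*(5 + r))
c(X) = (-44 + X)/X
w(b, B) = -3509 + 121*b² (w(b, B) = 121*(-29 + b²) = -3509 + 121*b²)
w(735, Y) + c(-2186) = (-3509 + 121*735²) + (-44 - 2186)/(-2186) = (-3509 + 121*540225) - 1/2186*(-2230) = (-3509 + 65367225) + 1115/1093 = 65363716 + 1115/1093 = 71442542703/1093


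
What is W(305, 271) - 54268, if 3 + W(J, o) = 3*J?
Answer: -53356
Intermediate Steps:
W(J, o) = -3 + 3*J
W(305, 271) - 54268 = (-3 + 3*305) - 54268 = (-3 + 915) - 54268 = 912 - 54268 = -53356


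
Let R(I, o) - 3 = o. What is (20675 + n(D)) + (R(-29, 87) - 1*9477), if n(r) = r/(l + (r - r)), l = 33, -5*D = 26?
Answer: 1862494/165 ≈ 11288.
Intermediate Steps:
R(I, o) = 3 + o
D = -26/5 (D = -⅕*26 = -26/5 ≈ -5.2000)
n(r) = r/33 (n(r) = r/(33 + (r - r)) = r/(33 + 0) = r/33)
(20675 + n(D)) + (R(-29, 87) - 1*9477) = (20675 + (1/33)*(-26/5)) + ((3 + 87) - 1*9477) = (20675 - 26/165) + (90 - 9477) = 3411349/165 - 9387 = 1862494/165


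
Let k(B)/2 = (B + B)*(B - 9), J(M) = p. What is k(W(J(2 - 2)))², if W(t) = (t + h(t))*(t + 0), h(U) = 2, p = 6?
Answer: 56070144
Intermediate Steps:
J(M) = 6
W(t) = t*(2 + t) (W(t) = (t + 2)*(t + 0) = (2 + t)*t = t*(2 + t))
k(B) = 4*B*(-9 + B) (k(B) = 2*((B + B)*(B - 9)) = 2*((2*B)*(-9 + B)) = 2*(2*B*(-9 + B)) = 4*B*(-9 + B))
k(W(J(2 - 2)))² = (4*(6*(2 + 6))*(-9 + 6*(2 + 6)))² = (4*(6*8)*(-9 + 6*8))² = (4*48*(-9 + 48))² = (4*48*39)² = 7488² = 56070144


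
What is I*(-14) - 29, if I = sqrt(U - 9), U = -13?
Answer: -29 - 14*I*sqrt(22) ≈ -29.0 - 65.666*I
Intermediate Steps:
I = I*sqrt(22) (I = sqrt(-13 - 9) = sqrt(-22) = I*sqrt(22) ≈ 4.6904*I)
I*(-14) - 29 = (I*sqrt(22))*(-14) - 29 = -14*I*sqrt(22) - 29 = -29 - 14*I*sqrt(22)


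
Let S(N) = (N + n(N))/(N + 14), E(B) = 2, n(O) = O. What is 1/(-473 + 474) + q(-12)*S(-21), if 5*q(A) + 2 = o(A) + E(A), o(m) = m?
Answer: -67/5 ≈ -13.400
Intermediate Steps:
S(N) = 2*N/(14 + N) (S(N) = (N + N)/(N + 14) = (2*N)/(14 + N) = 2*N/(14 + N))
q(A) = A/5 (q(A) = -2/5 + (A + 2)/5 = -2/5 + (2 + A)/5 = -2/5 + (2/5 + A/5) = A/5)
1/(-473 + 474) + q(-12)*S(-21) = 1/(-473 + 474) + ((1/5)*(-12))*(2*(-21)/(14 - 21)) = 1/1 - 24*(-21)/(5*(-7)) = 1 - 24*(-21)*(-1)/(5*7) = 1 - 12/5*6 = 1 - 72/5 = -67/5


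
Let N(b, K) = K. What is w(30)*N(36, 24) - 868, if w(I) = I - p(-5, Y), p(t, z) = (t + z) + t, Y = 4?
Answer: -4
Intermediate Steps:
p(t, z) = z + 2*t
w(I) = 6 + I (w(I) = I - (4 + 2*(-5)) = I - (4 - 10) = I - 1*(-6) = I + 6 = 6 + I)
w(30)*N(36, 24) - 868 = (6 + 30)*24 - 868 = 36*24 - 868 = 864 - 868 = -4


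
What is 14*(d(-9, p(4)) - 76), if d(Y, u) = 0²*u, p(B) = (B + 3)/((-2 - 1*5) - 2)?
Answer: -1064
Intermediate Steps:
p(B) = -⅓ - B/9 (p(B) = (3 + B)/((-2 - 5) - 2) = (3 + B)/(-7 - 2) = (3 + B)/(-9) = (3 + B)*(-⅑) = -⅓ - B/9)
d(Y, u) = 0 (d(Y, u) = 0*u = 0)
14*(d(-9, p(4)) - 76) = 14*(0 - 76) = 14*(-76) = -1064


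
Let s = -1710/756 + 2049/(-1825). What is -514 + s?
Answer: -39657533/76650 ≈ -517.38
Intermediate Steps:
s = -259433/76650 (s = -1710*1/756 + 2049*(-1/1825) = -95/42 - 2049/1825 = -259433/76650 ≈ -3.3846)
-514 + s = -514 - 259433/76650 = -39657533/76650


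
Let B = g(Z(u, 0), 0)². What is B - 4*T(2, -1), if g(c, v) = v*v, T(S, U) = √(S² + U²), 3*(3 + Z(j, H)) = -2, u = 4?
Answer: -4*√5 ≈ -8.9443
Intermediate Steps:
Z(j, H) = -11/3 (Z(j, H) = -3 + (⅓)*(-2) = -3 - ⅔ = -11/3)
g(c, v) = v²
B = 0 (B = (0²)² = 0² = 0)
B - 4*T(2, -1) = 0 - 4*√(2² + (-1)²) = 0 - 4*√(4 + 1) = 0 - 4*√5 = -4*√5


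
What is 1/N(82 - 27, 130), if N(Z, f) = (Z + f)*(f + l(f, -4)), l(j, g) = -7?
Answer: 1/22755 ≈ 4.3946e-5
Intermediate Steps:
N(Z, f) = (-7 + f)*(Z + f) (N(Z, f) = (Z + f)*(f - 7) = (Z + f)*(-7 + f) = (-7 + f)*(Z + f))
1/N(82 - 27, 130) = 1/(130² - 7*(82 - 27) - 7*130 + (82 - 27)*130) = 1/(16900 - 7*55 - 910 + 55*130) = 1/(16900 - 385 - 910 + 7150) = 1/22755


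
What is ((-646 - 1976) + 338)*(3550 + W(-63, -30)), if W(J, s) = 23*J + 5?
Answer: -4810104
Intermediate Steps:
W(J, s) = 5 + 23*J
((-646 - 1976) + 338)*(3550 + W(-63, -30)) = ((-646 - 1976) + 338)*(3550 + (5 + 23*(-63))) = (-2622 + 338)*(3550 + (5 - 1449)) = -2284*(3550 - 1444) = -2284*2106 = -4810104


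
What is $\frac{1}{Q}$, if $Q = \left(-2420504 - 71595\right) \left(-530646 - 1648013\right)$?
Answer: $\frac{1}{5429433915241} \approx 1.8418 \cdot 10^{-13}$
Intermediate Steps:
$Q = 5429433915241$ ($Q = \left(-2492099\right) \left(-2178659\right) = 5429433915241$)
$\frac{1}{Q} = \frac{1}{5429433915241}$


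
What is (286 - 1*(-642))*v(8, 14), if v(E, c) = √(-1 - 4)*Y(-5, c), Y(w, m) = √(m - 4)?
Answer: 4640*I*√2 ≈ 6562.0*I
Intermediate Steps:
Y(w, m) = √(-4 + m)
v(E, c) = I*√5*√(-4 + c) (v(E, c) = √(-1 - 4)*√(-4 + c) = √(-5)*√(-4 + c) = (I*√5)*√(-4 + c) = I*√5*√(-4 + c))
(286 - 1*(-642))*v(8, 14) = (286 - 1*(-642))*(I*√5*√(-4 + 14)) = (286 + 642)*(I*√5*√10) = 928*(5*I*√2) = 4640*I*√2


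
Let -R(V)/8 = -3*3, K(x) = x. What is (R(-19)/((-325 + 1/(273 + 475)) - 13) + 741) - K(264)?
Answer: 120542715/252823 ≈ 476.79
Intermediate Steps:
R(V) = 72 (R(V) = -(-24)*3 = -8*(-9) = 72)
(R(-19)/((-325 + 1/(273 + 475)) - 13) + 741) - K(264) = (72/((-325 + 1/(273 + 475)) - 13) + 741) - 1*264 = (72/((-325 + 1/748) - 13) + 741) - 264 = (72/(-243099/748 - 13) + 741) - 264 = (72/(-252823/748) + 741) - 264 = (-748/252823*72 + 741) - 264 = (-53856/252823 + 741) - 264 = 187287987/252823 - 264 = 120542715/252823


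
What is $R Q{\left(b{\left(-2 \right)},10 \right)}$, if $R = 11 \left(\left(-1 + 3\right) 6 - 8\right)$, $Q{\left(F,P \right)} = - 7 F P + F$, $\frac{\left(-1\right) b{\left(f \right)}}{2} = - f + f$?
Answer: $0$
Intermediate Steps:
$b{\left(f \right)} = 0$ ($b{\left(f \right)} = - 2 \left(- f + f\right) = \left(-2\right) 0 = 0$)
$Q{\left(F,P \right)} = F - 7 F P$ ($Q{\left(F,P \right)} = - 7 F P + F = F - 7 F P$)
$R = 44$ ($R = 11 \left(2 \cdot 6 - 8\right) = 11 \left(12 - 8\right) = 11 \cdot 4 = 44$)
$R Q{\left(b{\left(-2 \right)},10 \right)} = 44 \cdot 0 \left(1 - 70\right) = 44 \cdot 0 \left(-69\right) = 44 \cdot 0 = 0$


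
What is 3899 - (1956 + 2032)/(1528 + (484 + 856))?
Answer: 2794586/717 ≈ 3897.6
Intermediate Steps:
3899 - (1956 + 2032)/(1528 + (484 + 856)) = 3899 - 3988/(1528 + 1340) = 3899 - 3988/2868 = 3899 - 1*997/717 = 3899 - 997/717 = 2794586/717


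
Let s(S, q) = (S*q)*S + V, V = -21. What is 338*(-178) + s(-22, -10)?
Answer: -65025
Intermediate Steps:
s(S, q) = -21 + q*S**2 (s(S, q) = (S*q)*S - 21 = q*S**2 - 21 = -21 + q*S**2)
338*(-178) + s(-22, -10) = 338*(-178) + (-21 - 10*(-22)**2) = -60164 + (-21 - 10*484) = -60164 + (-21 - 4840) = -60164 - 4861 = -65025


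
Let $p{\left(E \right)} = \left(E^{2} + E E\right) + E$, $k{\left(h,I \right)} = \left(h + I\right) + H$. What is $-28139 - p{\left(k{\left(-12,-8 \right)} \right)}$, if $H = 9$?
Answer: $-28370$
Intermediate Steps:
$k{\left(h,I \right)} = 9 + I + h$ ($k{\left(h,I \right)} = \left(h + I\right) + 9 = \left(I + h\right) + 9 = 9 + I + h$)
$p{\left(E \right)} = E + 2 E^{2}$ ($p{\left(E \right)} = \left(E^{2} + E^{2}\right) + E = 2 E^{2} + E = E + 2 E^{2}$)
$-28139 - p{\left(k{\left(-12,-8 \right)} \right)} = -28139 - \left(9 - 8 - 12\right) \left(1 + 2 \left(9 - 8 - 12\right)\right) = -28139 - - 11 \left(1 + 2 \left(-11\right)\right) = -28139 - - 11 \left(1 - 22\right) = -28139 - \left(-11\right) \left(-21\right) = -28139 - 231 = -28370$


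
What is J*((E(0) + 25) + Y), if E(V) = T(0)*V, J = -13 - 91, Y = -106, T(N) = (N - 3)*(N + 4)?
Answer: 8424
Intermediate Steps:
T(N) = (-3 + N)*(4 + N)
J = -104
E(V) = -12*V (E(V) = (-12 + 0 + 0²)*V = (-12 + 0 + 0)*V = -12*V)
J*((E(0) + 25) + Y) = -104*((-12*0 + 25) - 106) = -104*((0 + 25) - 106) = -104*(25 - 106) = -104*(-81) = 8424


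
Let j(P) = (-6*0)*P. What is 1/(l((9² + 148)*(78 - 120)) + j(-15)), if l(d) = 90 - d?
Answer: 1/9708 ≈ 0.00010301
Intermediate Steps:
j(P) = 0 (j(P) = 0*P = 0)
1/(l((9² + 148)*(78 - 120)) + j(-15)) = 1/((90 - (9² + 148)*(78 - 120)) + 0) = 1/((90 - (81 + 148)*(-42)) + 0) = 1/((90 - 229*(-42)) + 0) = 1/((90 - 1*(-9618)) + 0) = 1/((90 + 9618) + 0) = 1/(9708 + 0) = 1/9708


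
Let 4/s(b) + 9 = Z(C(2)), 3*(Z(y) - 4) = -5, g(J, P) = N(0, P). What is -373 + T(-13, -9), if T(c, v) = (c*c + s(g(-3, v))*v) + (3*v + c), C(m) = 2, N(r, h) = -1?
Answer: -1193/5 ≈ -238.60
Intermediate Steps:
g(J, P) = -1
Z(y) = 7/3 (Z(y) = 4 + (⅓)*(-5) = 4 - 5/3 = 7/3)
s(b) = -⅗ (s(b) = 4/(-9 + 7/3) = 4/(-20/3) = 4*(-3/20) = -⅗)
T(c, v) = c + c² + 12*v/5 (T(c, v) = (c*c - 3*v/5) + (3*v + c) = (c² - 3*v/5) + (c + 3*v) = c + c² + 12*v/5)
-373 + T(-13, -9) = -373 + (-13 + (-13)² + (12/5)*(-9)) = -373 + (-13 + 169 - 108/5) = -373 + 672/5 = -1193/5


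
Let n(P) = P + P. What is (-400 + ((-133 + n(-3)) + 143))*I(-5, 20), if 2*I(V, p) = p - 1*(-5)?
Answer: -4950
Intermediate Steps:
n(P) = 2*P
I(V, p) = 5/2 + p/2 (I(V, p) = (p - 1*(-5))/2 = (p + 5)/2 = (5 + p)/2 = 5/2 + p/2)
(-400 + ((-133 + n(-3)) + 143))*I(-5, 20) = (-400 + ((-133 + 2*(-3)) + 143))*(5/2 + (½)*20) = (-400 + ((-133 - 6) + 143))*(5/2 + 10) = (-400 + (-139 + 143))*(25/2) = (-400 + 4)*(25/2) = -396*25/2 = -4950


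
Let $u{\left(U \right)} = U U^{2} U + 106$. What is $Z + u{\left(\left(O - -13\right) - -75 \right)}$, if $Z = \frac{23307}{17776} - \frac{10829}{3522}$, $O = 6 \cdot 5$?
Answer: $\frac{6069063203586227}{31303536} \approx 1.9388 \cdot 10^{8}$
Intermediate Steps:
$O = 30$
$Z = - \frac{55204525}{31303536}$ ($Z = 23307 \cdot \frac{1}{17776} - \frac{10829}{3522} = \frac{23307}{17776} - \frac{10829}{3522} = - \frac{55204525}{31303536} \approx -1.7635$)
$u{\left(U \right)} = 106 + U^{4}$ ($u{\left(U \right)} = U^{3} U + 106 = U^{4} + 106 = 106 + U^{4}$)
$Z + u{\left(\left(O - -13\right) - -75 \right)} = - \frac{55204525}{31303536} + \left(106 + \left(\left(30 - -13\right) - -75\right)^{4}\right) = - \frac{55204525}{31303536} + \left(106 + \left(\left(30 + 13\right) + 75\right)^{4}\right) = - \frac{55204525}{31303536} + \left(106 + \left(43 + 75\right)^{4}\right) = - \frac{55204525}{31303536} + \left(106 + 118^{4}\right) = - \frac{55204525}{31303536} + \left(106 + 193877776\right) = - \frac{55204525}{31303536} + 193877882 = \frac{6069063203586227}{31303536}$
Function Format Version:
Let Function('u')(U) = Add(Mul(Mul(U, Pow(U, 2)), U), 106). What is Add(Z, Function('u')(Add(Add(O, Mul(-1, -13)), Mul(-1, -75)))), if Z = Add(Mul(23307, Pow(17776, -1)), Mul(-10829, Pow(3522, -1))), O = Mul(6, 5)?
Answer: Rational(6069063203586227, 31303536) ≈ 1.9388e+8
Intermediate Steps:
O = 30
Z = Rational(-55204525, 31303536) (Z = Add(Mul(23307, Rational(1, 17776)), Mul(-10829, Rational(1, 3522))) = Add(Rational(23307, 17776), Rational(-10829, 3522)) = Rational(-55204525, 31303536) ≈ -1.7635)
Function('u')(U) = Add(106, Pow(U, 4)) (Function('u')(U) = Add(Mul(Pow(U, 3), U), 106) = Add(Pow(U, 4), 106) = Add(106, Pow(U, 4)))
Add(Z, Function('u')(Add(Add(O, Mul(-1, -13)), Mul(-1, -75)))) = Add(Rational(-55204525, 31303536), Add(106, Pow(Add(Add(30, Mul(-1, -13)), Mul(-1, -75)), 4))) = Add(Rational(-55204525, 31303536), Add(106, Pow(Add(Add(30, 13), 75), 4))) = Add(Rational(-55204525, 31303536), Add(106, Pow(Add(43, 75), 4))) = Add(Rational(-55204525, 31303536), Add(106, Pow(118, 4))) = Add(Rational(-55204525, 31303536), Add(106, 193877776)) = Add(Rational(-55204525, 31303536), 193877882) = Rational(6069063203586227, 31303536)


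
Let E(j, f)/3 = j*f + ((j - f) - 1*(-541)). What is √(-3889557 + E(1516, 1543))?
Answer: √3129549 ≈ 1769.1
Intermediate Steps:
E(j, f) = 1623 - 3*f + 3*j + 3*f*j (E(j, f) = 3*(j*f + ((j - f) - 1*(-541))) = 3*(f*j + ((j - f) + 541)) = 3*(f*j + (541 + j - f)) = 3*(541 + j - f + f*j) = 1623 - 3*f + 3*j + 3*f*j)
√(-3889557 + E(1516, 1543)) = √(-3889557 + (1623 - 3*1543 + 3*1516 + 3*1543*1516)) = √(-3889557 + (1623 - 4629 + 4548 + 7017564)) = √(-3889557 + 7019106) = √3129549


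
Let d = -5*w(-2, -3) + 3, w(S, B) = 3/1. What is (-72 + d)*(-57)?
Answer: 4788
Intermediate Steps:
w(S, B) = 3 (w(S, B) = 3*1 = 3)
d = -12 (d = -5*3 + 3 = -15 + 3 = -12)
(-72 + d)*(-57) = (-72 - 12)*(-57) = -84*(-57) = 4788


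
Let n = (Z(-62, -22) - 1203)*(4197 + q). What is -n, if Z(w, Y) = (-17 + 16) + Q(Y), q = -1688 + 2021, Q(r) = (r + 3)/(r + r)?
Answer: 119947605/22 ≈ 5.4522e+6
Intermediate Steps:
Q(r) = (3 + r)/(2*r) (Q(r) = (3 + r)/((2*r)) = (3 + r)*(1/(2*r)) = (3 + r)/(2*r))
q = 333
Z(w, Y) = -1 + (3 + Y)/(2*Y) (Z(w, Y) = (-17 + 16) + (3 + Y)/(2*Y) = -1 + (3 + Y)/(2*Y))
n = -119947605/22 (n = ((½)*(3 - 1*(-22))/(-22) - 1203)*(4197 + 333) = ((½)*(-1/22)*(3 + 22) - 1203)*4530 = ((½)*(-1/22)*25 - 1203)*4530 = (-25/44 - 1203)*4530 = -52957/44*4530 = -119947605/22 ≈ -5.4522e+6)
-n = -1*(-119947605/22) = 119947605/22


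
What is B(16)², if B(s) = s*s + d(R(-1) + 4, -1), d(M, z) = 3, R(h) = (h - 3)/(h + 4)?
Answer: 67081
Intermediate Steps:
R(h) = (-3 + h)/(4 + h)
B(s) = 3 + s² (B(s) = s*s + 3 = s² + 3 = 3 + s²)
B(16)² = (3 + 16²)² = (3 + 256)² = 259² = 67081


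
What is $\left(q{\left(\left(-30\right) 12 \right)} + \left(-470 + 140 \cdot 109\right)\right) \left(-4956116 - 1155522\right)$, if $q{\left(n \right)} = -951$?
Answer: $-84578958282$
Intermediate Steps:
$\left(q{\left(\left(-30\right) 12 \right)} + \left(-470 + 140 \cdot 109\right)\right) \left(-4956116 - 1155522\right) = \left(-951 + \left(-470 + 140 \cdot 109\right)\right) \left(-4956116 - 1155522\right) = \left(-951 + \left(-470 + 15260\right)\right) \left(-6111638\right) = \left(-951 + 14790\right) \left(-6111638\right) = 13839 \left(-6111638\right) = -84578958282$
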